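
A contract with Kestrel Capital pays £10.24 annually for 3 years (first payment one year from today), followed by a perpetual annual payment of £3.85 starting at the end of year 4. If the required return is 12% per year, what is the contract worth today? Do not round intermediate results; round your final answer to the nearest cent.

PV of 3-year annuity: £10.24 × [1 − (1+0.12)^−3] / 0.12 = 24.59475
Perpetuity value at year 3: £3.85 / 0.12 = 32.08333
PV of perpetuity: 32.08333 / (1+0.12)^3 = 22.83628
Total PV = 24.59475 + 22.83628 = 47.43104

£47.43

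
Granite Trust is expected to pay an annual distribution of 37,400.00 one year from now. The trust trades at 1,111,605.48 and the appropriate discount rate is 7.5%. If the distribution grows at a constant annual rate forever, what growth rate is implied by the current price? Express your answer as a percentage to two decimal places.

P = D₁/(r−g) ⇒ g = r − D₁/P = 0.075 − 37,400.00/1,111,605.48 = 0.041355

4.14%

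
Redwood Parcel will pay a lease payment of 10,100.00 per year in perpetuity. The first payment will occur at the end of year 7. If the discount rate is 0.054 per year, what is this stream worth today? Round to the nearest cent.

136421.85

Value at end of year 6: C / r = 10,100.00 / 0.054 = 187,037.0370
Discount to today: PV = 187,037.0370 / (1 + 0.054)^6 = 187,037.0370 / 1.371020 = 136,421.85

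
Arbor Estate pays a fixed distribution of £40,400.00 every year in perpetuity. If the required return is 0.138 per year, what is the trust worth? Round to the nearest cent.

£292753.62

Level perpetuity: PV = C / r = £40,400.00 / 0.138 = £292,753.62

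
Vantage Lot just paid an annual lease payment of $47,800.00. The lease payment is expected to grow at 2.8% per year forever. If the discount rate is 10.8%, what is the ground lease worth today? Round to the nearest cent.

$614230.00

D₁ = D₀ × (1 + g) = $47,800.00 × 1.028 = $49,138.4000
Growing perpetuity: P = D₁ / (r − g) = $49,138.4000 / (0.108 − 0.028) = $614,230.00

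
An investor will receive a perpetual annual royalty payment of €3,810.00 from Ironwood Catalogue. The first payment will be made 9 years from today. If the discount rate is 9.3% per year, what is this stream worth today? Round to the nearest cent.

€20113.18

Value at end of year 8: C / r = €3,810.00 / 0.093 = €40,967.7419
Discount to today: PV = €40,967.7419 / (1 + 0.093)^8 = €40,967.7419 / 2.036861 = €20,113.18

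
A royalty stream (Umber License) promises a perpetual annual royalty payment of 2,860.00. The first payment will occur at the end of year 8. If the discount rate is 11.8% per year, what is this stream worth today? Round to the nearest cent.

11101.75

Value at end of year 7: C / r = 2,860.00 / 0.118 = 24,237.2881
Discount to today: PV = 24,237.2881 / (1 + 0.118)^7 = 24,237.2881 / 2.183195 = 11,101.75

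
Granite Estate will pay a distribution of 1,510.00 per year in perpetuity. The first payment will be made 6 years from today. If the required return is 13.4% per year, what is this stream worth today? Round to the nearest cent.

6009.06

Value at end of year 5: C / r = 1,510.00 / 0.134 = 11,268.6567
Discount to today: PV = 11,268.6567 / (1 + 0.134)^5 = 11,268.6567 / 1.875276 = 6,009.06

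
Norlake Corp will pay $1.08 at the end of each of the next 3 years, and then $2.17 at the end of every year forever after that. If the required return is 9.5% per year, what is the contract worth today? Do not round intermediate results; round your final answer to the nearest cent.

$20.11

PV of 3-year annuity: $1.08 × [1 − (1+0.095)^−3] / 0.095 = 2.70962
Perpetuity value at year 3: $2.17 / 0.095 = 22.84211
PV of perpetuity: 22.84211 / (1+0.095)^3 = 17.39778
Total PV = 2.70962 + 17.39778 = 20.10740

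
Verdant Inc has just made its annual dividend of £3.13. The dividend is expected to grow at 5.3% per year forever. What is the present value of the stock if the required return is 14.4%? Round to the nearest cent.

£36.22

D₁ = D₀ × (1 + g) = £3.13 × 1.053 = £3.2959
Growing perpetuity: P = D₁ / (r − g) = £3.2959 / (0.144 − 0.053) = £36.22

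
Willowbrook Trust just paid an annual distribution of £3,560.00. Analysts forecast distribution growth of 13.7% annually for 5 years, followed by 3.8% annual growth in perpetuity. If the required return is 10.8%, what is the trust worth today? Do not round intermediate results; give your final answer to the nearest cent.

D_1 = 4047.72000
D_2 = 4602.25764
D_3 = 5232.76694
D_4 = 5949.65601
D_5 = 6764.75888
Terminal value at year 5: TV = D_5×(1+g_2)/(r−g_2) = 7021.81972/0.07 = 100311.71025
P_0 = D_1/(1+r)^1 + D_2/(1+r)^2 + D_3/(1+r)^3 + D_4/(1+r)^4 + D_5/(1+r)^5 + TV/(1+r)^5
    = 3653.17690 + 3748.79254 + 3846.91075 + 3947.59704 + 4050.91863 + 60069.33622 = 79316.73208

£79316.73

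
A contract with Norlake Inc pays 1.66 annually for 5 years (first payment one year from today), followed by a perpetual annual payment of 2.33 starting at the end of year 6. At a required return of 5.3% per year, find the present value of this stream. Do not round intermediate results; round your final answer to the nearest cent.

PV of 5-year annuity: 1.66 × [1 − (1+0.053)^−5] / 0.053 = 7.12772
Perpetuity value at year 5: 2.33 / 0.053 = 43.96226
PV of perpetuity: 43.96226 / (1+0.053)^5 = 33.95769
Total PV = 7.12772 + 33.95769 = 41.08541

41.09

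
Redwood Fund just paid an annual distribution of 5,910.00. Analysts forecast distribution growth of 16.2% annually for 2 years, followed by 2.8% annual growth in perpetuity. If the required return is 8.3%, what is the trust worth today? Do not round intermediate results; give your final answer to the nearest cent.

140311.43

D_1 = 6867.42000
D_2 = 7979.94204
Terminal value at year 2: TV = D_2×(1+g_2)/(r−g_2) = 8203.38042/0.055 = 149152.37122
P_0 = D_1/(1+r)^1 + D_2/(1+r)^2 + TV/(1+r)^2
    = 6341.10803 + 6803.66347 + 127166.65534 = 140311.42684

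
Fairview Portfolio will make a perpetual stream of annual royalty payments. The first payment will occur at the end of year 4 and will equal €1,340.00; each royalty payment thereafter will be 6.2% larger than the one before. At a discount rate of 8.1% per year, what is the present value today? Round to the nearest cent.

Value at end of year 3: C₁ / (r − g) = €1,340.00 / (0.081 − 0.062) = €70,526.3158
Discount to today: PV = €70,526.3158 / (1 + 0.081)^3 = €70,526.3158 / 1.263214 = €55,830.83

€55830.83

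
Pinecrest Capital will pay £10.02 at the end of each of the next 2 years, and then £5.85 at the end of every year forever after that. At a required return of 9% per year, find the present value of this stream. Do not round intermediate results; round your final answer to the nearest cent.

PV of 2-year annuity: £10.02 × [1 − (1+0.09)^−2] / 0.09 = 17.62629
Perpetuity value at year 2: £5.85 / 0.09 = 65.00000
PV of perpetuity: 65.00000 / (1+0.09)^2 = 54.70920
Total PV = 17.62629 + 54.70920 = 72.33549

£72.34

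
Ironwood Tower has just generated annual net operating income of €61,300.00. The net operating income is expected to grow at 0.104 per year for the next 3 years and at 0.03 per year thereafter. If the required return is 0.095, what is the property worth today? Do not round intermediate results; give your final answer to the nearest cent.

D_1 = 67675.20000
D_2 = 74713.42080
D_3 = 82483.61656
Terminal value at year 3: TV = D_3×(1+g_2)/(r−g_2) = 84958.12506/0.065 = 1307048.07785
P_0 = D_1/(1+r)^1 + D_2/(1+r)^2 + D_3/(1+r)^3 + TV/(1+r)^3
    = 61803.83562 + 62311.81235 + 62823.96423 + 995518.20241 = 1182457.81461

€1182457.81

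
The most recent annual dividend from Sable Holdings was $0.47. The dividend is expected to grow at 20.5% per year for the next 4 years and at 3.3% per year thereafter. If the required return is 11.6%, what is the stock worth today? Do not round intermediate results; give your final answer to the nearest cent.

$10.24

D_1 = 0.56635
D_2 = 0.68245
D_3 = 0.82235
D_4 = 0.99094
Terminal value at year 4: TV = D_4×(1+g_2)/(r−g_2) = 1.02364/0.083 = 12.33299
P_0 = D_1/(1+r)^1 + D_2/(1+r)^2 + D_3/(1+r)^3 + D_4/(1+r)^4 + TV/(1+r)^4
    = 0.50748 + 0.54795 + 0.59165 + 0.63884 + 7.95081 = 10.23674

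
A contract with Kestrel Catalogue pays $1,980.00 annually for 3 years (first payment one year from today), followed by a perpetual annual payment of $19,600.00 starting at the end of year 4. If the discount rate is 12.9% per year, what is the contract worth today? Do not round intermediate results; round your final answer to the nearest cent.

$110263.73

PV of 3-year annuity: $1,980.00 × [1 − (1+0.129)^−3] / 0.129 = 4683.03184
Perpetuity value at year 3: $19,600.00 / 0.129 = 151937.98450
PV of perpetuity: 151937.98450 / (1+0.129)^3 = 105580.69957
Total PV = 4683.03184 + 105580.69957 = 110263.73142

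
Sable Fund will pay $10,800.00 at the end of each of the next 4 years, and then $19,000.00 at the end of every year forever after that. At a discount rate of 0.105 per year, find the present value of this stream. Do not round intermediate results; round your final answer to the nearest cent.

PV of 4-year annuity: $10,800.00 × [1 − (1+0.105)^−4] / 0.105 = 33867.27004
Perpetuity value at year 4: $19,000.00 / 0.105 = 180952.38095
PV of perpetuity: 180952.38095 / (1+0.105)^4 = 121371.07255
Total PV = 33867.27004 + 121371.07255 = 155238.34259

$155238.34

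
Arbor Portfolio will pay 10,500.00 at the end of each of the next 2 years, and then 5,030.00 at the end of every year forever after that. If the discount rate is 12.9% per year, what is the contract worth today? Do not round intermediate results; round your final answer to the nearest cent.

48128.65

PV of 2-year annuity: 10,500.00 × [1 − (1+0.129)^−2] / 0.129 = 17537.87929
Perpetuity value at year 2: 5,030.00 / 0.129 = 38992.24806
PV of perpetuity: 38992.24806 / (1+0.129)^2 = 30590.76874
Total PV = 17537.87929 + 30590.76874 = 48128.64804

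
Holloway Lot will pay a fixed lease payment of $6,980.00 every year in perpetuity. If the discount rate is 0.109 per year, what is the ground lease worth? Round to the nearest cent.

Level perpetuity: PV = C / r = $6,980.00 / 0.109 = $64,036.70

$64036.70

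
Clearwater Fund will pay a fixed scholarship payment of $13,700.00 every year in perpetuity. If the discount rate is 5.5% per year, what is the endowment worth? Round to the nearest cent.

Level perpetuity: PV = C / r = $13,700.00 / 0.055 = $249,090.91

$249090.91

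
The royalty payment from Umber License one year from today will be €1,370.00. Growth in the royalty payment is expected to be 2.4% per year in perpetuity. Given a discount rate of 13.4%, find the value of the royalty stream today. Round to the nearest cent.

€12454.55

Growing perpetuity: P = D₁ / (r − g) = €1,370.0000 / (0.134 − 0.024) = €12,454.55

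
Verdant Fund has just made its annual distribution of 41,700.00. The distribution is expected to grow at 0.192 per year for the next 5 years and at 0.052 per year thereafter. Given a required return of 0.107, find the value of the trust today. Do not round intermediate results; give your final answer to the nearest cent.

1416339.45

D_1 = 49706.40000
D_2 = 59250.02880
D_3 = 70626.03433
D_4 = 84186.23292
D_5 = 100349.98964
Terminal value at year 5: TV = D_5×(1+g_2)/(r−g_2) = 105568.18910/0.055 = 1919421.62006
P_0 = D_1/(1+r)^1 + D_2/(1+r)^2 + D_3/(1+r)^3 + D_4/(1+r)^4 + D_5/(1+r)^5 + TV/(1+r)^5
    = 44901.89702 + 48349.64882 + 52062.13315 + 56059.67725 + 60364.16918 + 1154601.92683 = 1416339.45225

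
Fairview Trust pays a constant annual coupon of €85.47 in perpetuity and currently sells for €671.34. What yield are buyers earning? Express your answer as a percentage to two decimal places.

12.73%

P = C/r ⇒ r = C/P = €85.47/€671.34 = 0.127313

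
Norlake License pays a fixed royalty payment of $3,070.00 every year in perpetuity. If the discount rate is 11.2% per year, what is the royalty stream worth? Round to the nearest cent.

Level perpetuity: PV = C / r = $3,070.00 / 0.112 = $27,410.71

$27410.71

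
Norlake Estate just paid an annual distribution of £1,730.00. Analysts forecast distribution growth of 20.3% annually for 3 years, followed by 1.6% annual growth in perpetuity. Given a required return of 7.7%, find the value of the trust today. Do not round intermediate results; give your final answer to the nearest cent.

D_1 = 2081.19000
D_2 = 2503.67157
D_3 = 3011.91690
Terminal value at year 3: TV = D_3×(1+g_2)/(r−g_2) = 3060.10757/0.061 = 50165.69785
P_0 = D_1/(1+r)^1 + D_2/(1+r)^2 + D_3/(1+r)^3 + TV/(1+r)^3
    = 1932.39554 + 2158.46967 + 2410.99259 + 40156.86015 = 46658.71796

£46658.72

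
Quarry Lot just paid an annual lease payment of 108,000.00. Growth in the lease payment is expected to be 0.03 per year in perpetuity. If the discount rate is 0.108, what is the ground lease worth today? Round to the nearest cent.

1426153.85

D₁ = D₀ × (1 + g) = 108,000.00 × 1.03 = 111,240.0000
Growing perpetuity: P = D₁ / (r − g) = 111,240.0000 / (0.108 − 0.03) = 1,426,153.85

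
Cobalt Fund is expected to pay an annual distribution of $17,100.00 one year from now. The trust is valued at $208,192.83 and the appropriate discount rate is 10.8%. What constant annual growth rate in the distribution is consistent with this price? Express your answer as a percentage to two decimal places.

2.59%

P = D₁/(r−g) ⇒ g = r − D₁/P = 0.108 − $17,100.00/$208,192.83 = 0.025865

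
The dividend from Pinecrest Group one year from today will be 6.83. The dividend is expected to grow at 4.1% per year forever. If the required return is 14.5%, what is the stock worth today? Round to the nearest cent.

65.67

Growing perpetuity: P = D₁ / (r − g) = 6.8300 / (0.145 − 0.041) = 65.67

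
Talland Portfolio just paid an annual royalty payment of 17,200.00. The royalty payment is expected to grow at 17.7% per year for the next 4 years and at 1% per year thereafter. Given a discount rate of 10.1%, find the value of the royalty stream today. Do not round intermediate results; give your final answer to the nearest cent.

330845.61

D_1 = 20244.40000
D_2 = 23827.65880
D_3 = 28045.15441
D_4 = 33009.14674
Terminal value at year 4: TV = D_4×(1+g_2)/(r−g_2) = 33339.23821/0.091 = 366365.25500
P_0 = D_1/(1+r)^1 + D_2/(1+r)^2 + D_3/(1+r)^3 + D_4/(1+r)^4 + TV/(1+r)^4
    = 18387.28429 + 19656.52462 + 21013.37827 + 22463.89303 + 249324.52703 = 330845.60724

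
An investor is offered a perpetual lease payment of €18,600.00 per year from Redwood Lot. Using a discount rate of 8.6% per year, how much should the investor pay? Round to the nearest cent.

Level perpetuity: PV = C / r = €18,600.00 / 0.086 = €216,279.07

€216279.07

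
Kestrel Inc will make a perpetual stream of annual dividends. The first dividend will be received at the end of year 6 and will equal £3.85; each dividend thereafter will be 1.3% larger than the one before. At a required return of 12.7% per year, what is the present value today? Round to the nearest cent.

£18.58

Value at end of year 5: C₁ / (r − g) = £3.85 / (0.127 − 0.013) = £33.7719
Discount to today: PV = £33.7719 / (1 + 0.127)^5 = £33.7719 / 1.818108 = £18.58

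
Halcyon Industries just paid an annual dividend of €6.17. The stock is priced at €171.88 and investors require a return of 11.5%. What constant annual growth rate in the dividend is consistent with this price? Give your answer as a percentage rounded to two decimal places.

P = D₀(1+g)/(r−g) ⇒ P(r−g) = D₀(1+g) ⇒ g(P+D₀) = P·r − D₀
g = (P·r − D₀)/(P + D₀) = (€171.88×0.115 − €6.17) / (€171.88 + €6.17) = 0.076362

7.64%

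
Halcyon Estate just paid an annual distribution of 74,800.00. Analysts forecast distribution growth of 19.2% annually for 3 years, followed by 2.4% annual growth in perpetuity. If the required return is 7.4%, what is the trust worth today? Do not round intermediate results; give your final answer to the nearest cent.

D_1 = 89161.60000
D_2 = 106280.62720
D_3 = 126686.50762
Terminal value at year 3: TV = D_3×(1+g_2)/(r−g_2) = 129726.98381/0.05 = 2594539.67611
P_0 = D_1/(1+r)^1 + D_2/(1+r)^2 + D_3/(1+r)^3 + TV/(1+r)^3
    = 83018.24953 + 92139.43524 + 102262.76239 + 2094341.37368 = 2371761.82083

2371761.82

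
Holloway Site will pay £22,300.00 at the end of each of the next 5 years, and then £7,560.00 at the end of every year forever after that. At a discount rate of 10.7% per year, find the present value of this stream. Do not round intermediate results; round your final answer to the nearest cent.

PV of 5-year annuity: £22,300.00 × [1 − (1+0.107)^−5] / 0.107 = 83044.28783
Perpetuity value at year 5: £7,560.00 / 0.107 = 70654.20561
PV of perpetuity: 70654.20561 / (1+0.107)^5 = 42501.07484
Total PV = 83044.28783 + 42501.07484 = 125545.36268

£125545.36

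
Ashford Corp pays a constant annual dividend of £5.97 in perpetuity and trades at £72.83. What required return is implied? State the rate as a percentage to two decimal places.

P = C/r ⇒ r = C/P = £5.97/£72.83 = 0.081972

8.20%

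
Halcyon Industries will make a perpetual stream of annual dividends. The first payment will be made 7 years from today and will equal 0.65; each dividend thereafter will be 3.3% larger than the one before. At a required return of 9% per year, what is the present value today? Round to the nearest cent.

Value at end of year 6: C₁ / (r − g) = 0.65 / (0.09 − 0.033) = 11.4035
Discount to today: PV = 11.4035 / (1 + 0.09)^6 = 11.4035 / 1.677100 = 6.80

6.80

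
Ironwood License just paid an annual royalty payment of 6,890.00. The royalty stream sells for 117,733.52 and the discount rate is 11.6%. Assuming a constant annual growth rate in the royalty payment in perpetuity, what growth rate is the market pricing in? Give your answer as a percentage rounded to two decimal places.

P = D₀(1+g)/(r−g) ⇒ P(r−g) = D₀(1+g) ⇒ g(P+D₀) = P·r − D₀
g = (P·r − D₀)/(P + D₀) = (117,733.52×0.116 − 6,890.00) / (117,733.52 + 6,890.00) = 0.054300

5.43%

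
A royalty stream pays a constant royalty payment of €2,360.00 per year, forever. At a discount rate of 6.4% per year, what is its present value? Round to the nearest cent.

€36875.00

Level perpetuity: PV = C / r = €2,360.00 / 0.064 = €36,875.00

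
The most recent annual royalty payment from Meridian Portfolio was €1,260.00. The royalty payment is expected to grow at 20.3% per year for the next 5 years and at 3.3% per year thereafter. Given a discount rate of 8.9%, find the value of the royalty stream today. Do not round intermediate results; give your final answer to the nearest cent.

D_1 = 1515.78000
D_2 = 1823.48334
D_3 = 2193.65046
D_4 = 2638.96150
D_5 = 3174.67069
Terminal value at year 5: TV = D_5×(1+g_2)/(r−g_2) = 3279.43482/0.056 = 58561.33604
P_0 = D_1/(1+r)^1 + D_2/(1+r)^2 + D_3/(1+r)^3 + D_4/(1+r)^4 + D_5/(1+r)^5 + TV/(1+r)^5
    = 1391.90083 + 1537.60945 + 1698.57132 + 1876.38320 + 2072.80899 + 38235.92293 = 46813.19672

€46813.20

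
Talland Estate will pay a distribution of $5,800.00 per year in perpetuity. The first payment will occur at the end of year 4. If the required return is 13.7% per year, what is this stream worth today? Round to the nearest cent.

Value at end of year 3: C / r = $5,800.00 / 0.137 = $42,335.7664
Discount to today: PV = $42,335.7664 / (1 + 0.137)^3 = $42,335.7664 / 1.469878 = $28,802.22

$28802.22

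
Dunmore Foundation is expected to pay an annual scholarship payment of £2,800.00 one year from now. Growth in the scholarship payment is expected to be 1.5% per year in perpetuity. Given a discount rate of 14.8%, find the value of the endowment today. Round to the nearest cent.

£21052.63

Growing perpetuity: P = D₁ / (r − g) = £2,800.0000 / (0.148 − 0.015) = £21,052.63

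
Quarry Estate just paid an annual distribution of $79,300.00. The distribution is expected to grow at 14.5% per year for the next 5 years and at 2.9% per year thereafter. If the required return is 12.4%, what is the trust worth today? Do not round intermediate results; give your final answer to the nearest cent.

D_1 = 90798.50000
D_2 = 103964.28250
D_3 = 119039.10346
D_4 = 136299.77346
D_5 = 156063.24062
Terminal value at year 5: TV = D_5×(1+g_2)/(r−g_2) = 160589.07459/0.095 = 1690411.31152
P_0 = D_1/(1+r)^1 + D_2/(1+r)^2 + D_3/(1+r)^3 + D_4/(1+r)^4 + D_5/(1+r)^5 + TV/(1+r)^5
    = 80781.58363 + 82290.84809 + 83828.31056 + 85394.49785 + 86989.94666 + 942238.47485 = 1361523.66164

$1361523.66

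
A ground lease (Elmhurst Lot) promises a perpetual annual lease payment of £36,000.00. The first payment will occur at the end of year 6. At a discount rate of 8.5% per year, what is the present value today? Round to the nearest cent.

Value at end of year 5: C / r = £36,000.00 / 0.085 = £423,529.4118
Discount to today: PV = £423,529.4118 / (1 + 0.085)^5 = £423,529.4118 / 1.503657 = £281,666.30

£281666.30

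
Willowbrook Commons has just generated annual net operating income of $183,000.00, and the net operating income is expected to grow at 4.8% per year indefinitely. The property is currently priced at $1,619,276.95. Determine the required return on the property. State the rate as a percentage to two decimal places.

16.64%

D₁ = $183,000.00 × 1.048 = $191,784.0000
P = D₁/(r − g) ⇒ r = D₁/P + g = $191,784.0000/$1,619,276.95 + 0.048 = 0.118438 + 0.048 = 0.166438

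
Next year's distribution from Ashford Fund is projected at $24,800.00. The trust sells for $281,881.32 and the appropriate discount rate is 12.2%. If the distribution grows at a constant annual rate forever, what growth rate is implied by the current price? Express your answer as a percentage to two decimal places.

P = D₁/(r−g) ⇒ g = r − D₁/P = 0.122 − $24,800.00/$281,881.32 = 0.034020

3.40%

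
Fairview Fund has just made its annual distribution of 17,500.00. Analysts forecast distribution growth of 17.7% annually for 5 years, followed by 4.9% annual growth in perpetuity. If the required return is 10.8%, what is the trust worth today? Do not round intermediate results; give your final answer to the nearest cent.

526136.50

D_1 = 20597.50000
D_2 = 24243.25750
D_3 = 28534.31408
D_4 = 33584.88767
D_5 = 39529.41279
Terminal value at year 5: TV = D_5×(1+g_2)/(r−g_2) = 41466.35401/0.059 = 702819.55955
P_0 = D_1/(1+r)^1 + D_2/(1+r)^2 + D_3/(1+r)^3 + D_4/(1+r)^4 + D_5/(1+r)^5 + TV/(1+r)^5
    = 18589.80144 + 19747.46958 + 20977.23078 + 22283.57457 + 23671.27010 + 420867.15821 = 526136.50468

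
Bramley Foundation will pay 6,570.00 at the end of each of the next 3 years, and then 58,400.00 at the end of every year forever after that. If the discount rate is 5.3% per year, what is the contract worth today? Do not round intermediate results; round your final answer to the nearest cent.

961530.55

PV of 3-year annuity: 6,570.00 × [1 − (1+0.053)^−3] / 0.053 = 17791.63611
Perpetuity value at year 3: 58,400.00 / 0.053 = 1101886.79245
PV of perpetuity: 1101886.79245 / (1+0.053)^3 = 943738.91595
Total PV = 17791.63611 + 943738.91595 = 961530.55206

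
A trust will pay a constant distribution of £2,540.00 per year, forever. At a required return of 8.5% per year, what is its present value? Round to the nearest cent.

Level perpetuity: PV = C / r = £2,540.00 / 0.085 = £29,882.35

£29882.35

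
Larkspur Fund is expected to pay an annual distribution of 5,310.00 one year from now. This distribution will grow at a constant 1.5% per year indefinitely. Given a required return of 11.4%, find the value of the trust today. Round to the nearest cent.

Growing perpetuity: P = D₁ / (r − g) = 5,310.0000 / (0.114 − 0.015) = 53,636.36

53636.36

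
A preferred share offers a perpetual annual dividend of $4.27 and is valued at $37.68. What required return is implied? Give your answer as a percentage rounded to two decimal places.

P = C/r ⇒ r = C/P = $4.27/$37.68 = 0.113323

11.33%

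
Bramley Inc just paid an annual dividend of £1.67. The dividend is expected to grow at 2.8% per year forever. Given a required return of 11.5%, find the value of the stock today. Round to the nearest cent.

£19.73

D₁ = D₀ × (1 + g) = £1.67 × 1.028 = £1.7168
Growing perpetuity: P = D₁ / (r − g) = £1.7168 / (0.115 − 0.028) = £19.73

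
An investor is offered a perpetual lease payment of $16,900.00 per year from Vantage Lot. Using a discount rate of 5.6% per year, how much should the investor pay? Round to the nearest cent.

Level perpetuity: PV = C / r = $16,900.00 / 0.056 = $301,785.71

$301785.71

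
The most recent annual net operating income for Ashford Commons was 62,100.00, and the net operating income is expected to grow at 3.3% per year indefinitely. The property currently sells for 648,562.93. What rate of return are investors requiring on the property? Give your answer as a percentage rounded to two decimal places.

13.19%

D₁ = 62,100.00 × 1.033 = 64,149.3000
P = D₁/(r − g) ⇒ r = D₁/P + g = 64,149.3000/648,562.93 + 0.033 = 0.098910 + 0.033 = 0.131910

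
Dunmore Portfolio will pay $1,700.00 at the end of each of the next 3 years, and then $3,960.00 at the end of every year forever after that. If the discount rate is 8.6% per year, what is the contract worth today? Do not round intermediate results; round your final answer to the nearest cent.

$40284.76

PV of 3-year annuity: $1,700.00 × [1 − (1+0.086)^−3] / 0.086 = 4334.06382
Perpetuity value at year 3: $3,960.00 / 0.086 = 46046.51163
PV of perpetuity: 46046.51163 / (1+0.086)^3 = 35950.69238
Total PV = 4334.06382 + 35950.69238 = 40284.75620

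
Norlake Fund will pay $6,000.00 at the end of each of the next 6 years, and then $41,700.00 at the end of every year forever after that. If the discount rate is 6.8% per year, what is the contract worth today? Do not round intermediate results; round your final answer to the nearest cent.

$442014.08

PV of 6-year annuity: $6,000.00 × [1 − (1+0.068)^−6] / 0.068 = 28776.67463
Perpetuity value at year 6: $41,700.00 / 0.068 = 613235.29412
PV of perpetuity: 613235.29412 / (1+0.068)^6 = 413237.40544
Total PV = 28776.67463 + 413237.40544 = 442014.08007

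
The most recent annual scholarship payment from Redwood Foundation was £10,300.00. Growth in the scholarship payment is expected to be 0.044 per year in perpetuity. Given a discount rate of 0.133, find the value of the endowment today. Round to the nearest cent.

£120822.47

D₁ = D₀ × (1 + g) = £10,300.00 × 1.044 = £10,753.2000
Growing perpetuity: P = D₁ / (r − g) = £10,753.2000 / (0.133 − 0.044) = £120,822.47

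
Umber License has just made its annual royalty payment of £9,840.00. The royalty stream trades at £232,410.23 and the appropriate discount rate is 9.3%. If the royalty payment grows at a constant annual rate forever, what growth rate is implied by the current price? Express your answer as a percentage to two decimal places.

P = D₀(1+g)/(r−g) ⇒ P(r−g) = D₀(1+g) ⇒ g(P+D₀) = P·r − D₀
g = (P·r − D₀)/(P + D₀) = (£232,410.23×0.093 − £9,840.00) / (£232,410.23 + £9,840.00) = 0.048603

4.86%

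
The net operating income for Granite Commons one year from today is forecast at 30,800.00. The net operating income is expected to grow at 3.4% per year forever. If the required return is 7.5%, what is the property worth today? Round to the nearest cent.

Growing perpetuity: P = D₁ / (r − g) = 30,800.0000 / (0.075 − 0.034) = 751,219.51

751219.51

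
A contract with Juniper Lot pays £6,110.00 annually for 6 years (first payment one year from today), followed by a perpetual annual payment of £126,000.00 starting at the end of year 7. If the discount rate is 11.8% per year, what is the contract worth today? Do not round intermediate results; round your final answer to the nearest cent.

PV of 6-year annuity: £6,110.00 × [1 − (1+0.118)^−6] / 0.118 = 25263.63835
Perpetuity value at year 6: £126,000.00 / 0.118 = 1067796.61017
PV of perpetuity: 1067796.61017 / (1+0.118)^6 = 546811.59678
Total PV = 25263.63835 + 546811.59678 = 572075.23513

£572075.24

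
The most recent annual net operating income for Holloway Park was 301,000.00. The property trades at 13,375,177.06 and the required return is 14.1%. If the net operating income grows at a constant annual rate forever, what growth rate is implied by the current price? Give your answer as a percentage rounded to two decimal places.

P = D₀(1+g)/(r−g) ⇒ P(r−g) = D₀(1+g) ⇒ g(P+D₀) = P·r − D₀
g = (P·r − D₀)/(P + D₀) = (13,375,177.06×0.141 − 301,000.00) / (13,375,177.06 + 301,000.00) = 0.115888

11.59%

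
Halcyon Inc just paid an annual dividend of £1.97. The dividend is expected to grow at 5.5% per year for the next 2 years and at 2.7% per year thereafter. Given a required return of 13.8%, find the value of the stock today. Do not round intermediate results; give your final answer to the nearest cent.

D_1 = 2.07835
D_2 = 2.19266
Terminal value at year 2: TV = D_2×(1+g_2)/(r−g_2) = 2.25186/0.111 = 20.28704
P_0 = D_1/(1+r)^1 + D_2/(1+r)^2 + TV/(1+r)^2
    = 1.82632 + 1.69312 + 15.66513 = 19.18457

£19.18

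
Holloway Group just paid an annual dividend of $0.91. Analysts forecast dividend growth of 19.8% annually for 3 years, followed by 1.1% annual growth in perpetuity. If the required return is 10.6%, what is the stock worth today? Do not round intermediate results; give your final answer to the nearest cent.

D_1 = 1.09018
D_2 = 1.30604
D_3 = 1.56463
Terminal value at year 3: TV = D_3×(1+g_2)/(r−g_2) = 1.58184/0.095 = 16.65096
P_0 = D_1/(1+r)^1 + D_2/(1+r)^2 + D_3/(1+r)^3 + TV/(1+r)^3
    = 0.98570 + 1.06769 + 1.15650 + 12.30762 = 15.51751

$15.52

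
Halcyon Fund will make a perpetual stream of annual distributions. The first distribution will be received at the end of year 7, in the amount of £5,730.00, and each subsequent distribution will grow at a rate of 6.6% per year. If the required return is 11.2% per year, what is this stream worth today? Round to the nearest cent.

£65882.20

Value at end of year 6: C₁ / (r − g) = £5,730.00 / (0.112 − 0.066) = £124,565.2174
Discount to today: PV = £124,565.2174 / (1 + 0.112)^6 = £124,565.2174 / 1.890727 = £65,882.20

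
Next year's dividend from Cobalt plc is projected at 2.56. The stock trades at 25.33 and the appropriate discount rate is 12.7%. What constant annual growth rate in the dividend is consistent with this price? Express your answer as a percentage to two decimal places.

P = D₁/(r−g) ⇒ g = r − D₁/P = 0.127 − 2.56/25.33 = 0.025934

2.59%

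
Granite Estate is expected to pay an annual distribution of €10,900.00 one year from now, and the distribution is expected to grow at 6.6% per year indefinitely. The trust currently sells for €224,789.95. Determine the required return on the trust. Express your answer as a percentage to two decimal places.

P = D₁/(r − g) ⇒ r = D₁/P + g = €10,900.0000/€224,789.95 + 0.066 = 0.048490 + 0.066 = 0.114490

11.45%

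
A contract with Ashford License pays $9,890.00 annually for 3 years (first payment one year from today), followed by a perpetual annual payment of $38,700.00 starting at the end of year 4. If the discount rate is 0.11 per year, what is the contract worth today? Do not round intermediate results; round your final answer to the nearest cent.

$281414.76

PV of 3-year annuity: $9,890.00 × [1 − (1+0.11)^−3] / 0.11 = 24168.33854
Perpetuity value at year 3: $38,700.00 / 0.11 = 351818.18182
PV of perpetuity: 351818.18182 / (1+0.11)^3 = 257246.42233
Total PV = 24168.33854 + 257246.42233 = 281414.76087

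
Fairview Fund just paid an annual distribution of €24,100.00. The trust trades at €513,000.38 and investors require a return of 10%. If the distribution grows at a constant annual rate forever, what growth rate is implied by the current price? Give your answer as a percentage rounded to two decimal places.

P = D₀(1+g)/(r−g) ⇒ P(r−g) = D₀(1+g) ⇒ g(P+D₀) = P·r − D₀
g = (P·r − D₀)/(P + D₀) = (€513,000.38×0.1 − €24,100.00) / (€513,000.38 + €24,100.00) = 0.050642

5.06%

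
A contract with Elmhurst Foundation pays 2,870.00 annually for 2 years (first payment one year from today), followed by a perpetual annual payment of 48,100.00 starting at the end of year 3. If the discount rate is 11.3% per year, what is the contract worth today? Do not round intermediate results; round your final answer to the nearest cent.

348513.75

PV of 2-year annuity: 2,870.00 × [1 − (1+0.113)^−2] / 0.113 = 4895.43248
Perpetuity value at year 2: 48,100.00 / 0.113 = 425663.71681
PV of perpetuity: 425663.71681 / (1+0.113)^2 = 343618.31529
Total PV = 4895.43248 + 343618.31529 = 348513.74777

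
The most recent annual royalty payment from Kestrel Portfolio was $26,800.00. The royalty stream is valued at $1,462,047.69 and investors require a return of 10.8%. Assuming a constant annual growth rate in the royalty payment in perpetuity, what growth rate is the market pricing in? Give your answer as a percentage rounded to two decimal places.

P = D₀(1+g)/(r−g) ⇒ P(r−g) = D₀(1+g) ⇒ g(P+D₀) = P·r − D₀
g = (P·r − D₀)/(P + D₀) = ($1,462,047.69×0.108 − $26,800.00) / ($1,462,047.69 + $26,800.00) = 0.088055

8.81%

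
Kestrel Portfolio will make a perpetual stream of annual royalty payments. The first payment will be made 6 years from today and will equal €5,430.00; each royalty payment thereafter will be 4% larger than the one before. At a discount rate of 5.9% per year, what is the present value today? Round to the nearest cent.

€214568.73

Value at end of year 5: C₁ / (r − g) = €5,430.00 / (0.059 − 0.04) = €285,789.4737
Discount to today: PV = €285,789.4737 / (1 + 0.059)^5 = €285,789.4737 / 1.331925 = €214,568.73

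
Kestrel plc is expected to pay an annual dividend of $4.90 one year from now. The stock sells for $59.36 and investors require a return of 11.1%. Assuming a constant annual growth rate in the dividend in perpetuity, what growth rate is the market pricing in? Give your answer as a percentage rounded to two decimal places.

P = D₁/(r−g) ⇒ g = r − D₁/P = 0.111 − $4.90/$59.36 = 0.028453

2.85%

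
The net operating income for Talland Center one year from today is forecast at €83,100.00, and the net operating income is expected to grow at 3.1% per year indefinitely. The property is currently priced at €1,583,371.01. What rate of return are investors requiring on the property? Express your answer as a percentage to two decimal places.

P = D₁/(r − g) ⇒ r = D₁/P + g = €83,100.0000/€1,583,371.01 + 0.031 = 0.052483 + 0.031 = 0.083483

8.35%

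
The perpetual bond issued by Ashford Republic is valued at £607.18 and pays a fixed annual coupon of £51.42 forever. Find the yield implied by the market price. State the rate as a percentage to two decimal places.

8.47%

P = C/r ⇒ r = C/P = £51.42/£607.18 = 0.084687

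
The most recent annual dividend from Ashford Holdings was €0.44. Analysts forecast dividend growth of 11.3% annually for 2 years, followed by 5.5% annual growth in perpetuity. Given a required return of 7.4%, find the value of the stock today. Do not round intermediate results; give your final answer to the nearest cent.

€27.17

D_1 = 0.48972
D_2 = 0.54506
Terminal value at year 2: TV = D_2×(1+g_2)/(r−g_2) = 0.57504/0.019 = 30.26508
P_0 = D_1/(1+r)^1 + D_2/(1+r)^2 + TV/(1+r)^2
    = 0.45598 + 0.47254 + 26.23816 = 27.16667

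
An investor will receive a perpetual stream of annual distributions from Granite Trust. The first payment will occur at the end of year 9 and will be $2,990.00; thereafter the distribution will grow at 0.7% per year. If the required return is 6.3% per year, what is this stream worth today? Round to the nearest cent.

Value at end of year 8: C₁ / (r − g) = $2,990.00 / (0.063 − 0.007) = $53,392.8571
Discount to today: PV = $53,392.8571 / (1 + 0.063)^8 = $53,392.8571 / 1.630295 = $32,750.43

$32750.43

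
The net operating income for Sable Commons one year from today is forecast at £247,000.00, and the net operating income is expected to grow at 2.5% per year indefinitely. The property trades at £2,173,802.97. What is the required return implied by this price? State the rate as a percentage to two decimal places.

13.86%

P = D₁/(r − g) ⇒ r = D₁/P + g = £247,000.0000/£2,173,802.97 + 0.025 = 0.113626 + 0.025 = 0.138626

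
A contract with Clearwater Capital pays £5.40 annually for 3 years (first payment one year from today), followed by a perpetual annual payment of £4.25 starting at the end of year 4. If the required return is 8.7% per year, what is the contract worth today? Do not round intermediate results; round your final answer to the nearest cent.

PV of 3-year annuity: £5.40 × [1 − (1+0.087)^−3] / 0.087 = 13.74241
Perpetuity value at year 3: £4.25 / 0.087 = 48.85057
PV of perpetuity: 48.85057 / (1+0.087)^3 = 38.03479
Total PV = 13.74241 + 38.03479 = 51.77720

£51.78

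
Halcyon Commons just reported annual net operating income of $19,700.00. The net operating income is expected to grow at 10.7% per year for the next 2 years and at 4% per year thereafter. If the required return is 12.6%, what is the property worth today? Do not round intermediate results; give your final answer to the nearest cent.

$268668.93

D_1 = 21807.90000
D_2 = 24141.34530
Terminal value at year 2: TV = D_2×(1+g_2)/(r−g_2) = 25106.99911/0.086 = 291941.85014
P_0 = D_1/(1+r)^1 + D_2/(1+r)^2 + TV/(1+r)^2
    = 19367.58437 + 19040.77788 + 230260.56976 = 268668.93201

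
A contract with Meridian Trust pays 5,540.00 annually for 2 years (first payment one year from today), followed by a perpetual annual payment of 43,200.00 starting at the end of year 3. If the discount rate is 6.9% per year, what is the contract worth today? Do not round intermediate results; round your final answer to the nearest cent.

557902.50

PV of 2-year annuity: 5,540.00 × [1 − (1+0.069)^−2] / 0.069 = 10030.32130
Perpetuity value at year 2: 43,200.00 / 0.069 = 626086.95652
PV of perpetuity: 626086.95652 / (1+0.069)^2 = 547872.17670
Total PV = 10030.32130 + 547872.17670 = 557902.49800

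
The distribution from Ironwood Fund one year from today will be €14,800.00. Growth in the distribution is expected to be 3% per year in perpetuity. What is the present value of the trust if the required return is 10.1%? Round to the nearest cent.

€208450.70

Growing perpetuity: P = D₁ / (r − g) = €14,800.0000 / (0.101 − 0.03) = €208,450.70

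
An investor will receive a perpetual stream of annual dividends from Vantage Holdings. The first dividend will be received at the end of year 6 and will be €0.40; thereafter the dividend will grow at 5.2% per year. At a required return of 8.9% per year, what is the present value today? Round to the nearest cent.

€7.06

Value at end of year 5: C₁ / (r − g) = €0.40 / (0.089 − 0.052) = €10.8108
Discount to today: PV = €10.8108 / (1 + 0.089)^5 = €10.8108 / 1.531579 = €7.06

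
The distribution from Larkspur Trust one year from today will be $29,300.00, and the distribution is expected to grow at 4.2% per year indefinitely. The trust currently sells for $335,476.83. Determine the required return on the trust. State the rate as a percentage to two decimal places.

12.93%

P = D₁/(r − g) ⇒ r = D₁/P + g = $29,300.0000/$335,476.83 + 0.042 = 0.087338 + 0.042 = 0.129338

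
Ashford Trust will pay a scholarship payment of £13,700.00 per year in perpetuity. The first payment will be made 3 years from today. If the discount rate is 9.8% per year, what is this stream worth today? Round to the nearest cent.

£115955.09

Value at end of year 2: C / r = £13,700.00 / 0.098 = £139,795.9184
Discount to today: PV = £139,795.9184 / (1 + 0.098)^2 = £139,795.9184 / 1.205604 = £115,955.09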